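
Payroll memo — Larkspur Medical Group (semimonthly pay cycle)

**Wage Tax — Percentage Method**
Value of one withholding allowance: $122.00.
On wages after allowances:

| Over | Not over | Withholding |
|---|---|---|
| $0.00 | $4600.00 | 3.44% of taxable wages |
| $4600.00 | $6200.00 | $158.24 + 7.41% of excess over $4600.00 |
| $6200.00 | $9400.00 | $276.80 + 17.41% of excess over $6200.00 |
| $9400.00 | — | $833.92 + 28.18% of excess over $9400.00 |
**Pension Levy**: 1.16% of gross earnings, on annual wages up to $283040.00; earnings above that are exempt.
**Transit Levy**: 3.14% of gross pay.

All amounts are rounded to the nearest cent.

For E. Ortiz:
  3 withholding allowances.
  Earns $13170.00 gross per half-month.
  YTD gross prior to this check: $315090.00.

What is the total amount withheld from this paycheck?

$2206.71

Wage Tax: taxable = $13170.00 − 3×$122.00 = $12804.00
  $833.92 + 28.18% × ($12804.00 − $9400.00) = $833.92 + 28.18% × $3404.00 = $1793.17
Pension Levy: YTD $315090.00 ≥ cap $283040.00 → $0.00
Transit Levy: 3.14% × $13170.00 = $413.54
Total: $1793.17 + $0.00 + $413.54 = $2206.71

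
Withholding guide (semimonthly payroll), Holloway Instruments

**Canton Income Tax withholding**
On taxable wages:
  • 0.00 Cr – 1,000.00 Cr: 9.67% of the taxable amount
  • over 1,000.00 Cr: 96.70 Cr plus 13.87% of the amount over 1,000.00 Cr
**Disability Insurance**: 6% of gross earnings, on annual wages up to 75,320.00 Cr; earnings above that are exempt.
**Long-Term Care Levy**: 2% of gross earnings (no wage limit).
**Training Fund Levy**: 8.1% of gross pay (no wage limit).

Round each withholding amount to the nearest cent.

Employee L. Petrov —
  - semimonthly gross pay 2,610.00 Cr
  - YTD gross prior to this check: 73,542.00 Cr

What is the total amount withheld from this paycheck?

690.30 Cr

Canton Income Tax: taxable = 2,610.00 Cr
  96.70 Cr + 13.87% × (2,610.00 Cr − 1,000.00 Cr) = 96.70 Cr + 13.87% × 1,610.00 Cr = 320.01 Cr
Disability Insurance: cap 75,320.00 Cr − YTD 73,542.00 Cr = 1,778.00 Cr subject; 6% × 1,778.00 Cr = 106.68 Cr
Long-Term Care Levy: 2% × 2,610.00 Cr = 52.20 Cr
Training Fund Levy: 8.1% × 2,610.00 Cr = 211.41 Cr
Total: 320.01 Cr + 106.68 Cr + 52.20 Cr + 211.41 Cr = 690.30 Cr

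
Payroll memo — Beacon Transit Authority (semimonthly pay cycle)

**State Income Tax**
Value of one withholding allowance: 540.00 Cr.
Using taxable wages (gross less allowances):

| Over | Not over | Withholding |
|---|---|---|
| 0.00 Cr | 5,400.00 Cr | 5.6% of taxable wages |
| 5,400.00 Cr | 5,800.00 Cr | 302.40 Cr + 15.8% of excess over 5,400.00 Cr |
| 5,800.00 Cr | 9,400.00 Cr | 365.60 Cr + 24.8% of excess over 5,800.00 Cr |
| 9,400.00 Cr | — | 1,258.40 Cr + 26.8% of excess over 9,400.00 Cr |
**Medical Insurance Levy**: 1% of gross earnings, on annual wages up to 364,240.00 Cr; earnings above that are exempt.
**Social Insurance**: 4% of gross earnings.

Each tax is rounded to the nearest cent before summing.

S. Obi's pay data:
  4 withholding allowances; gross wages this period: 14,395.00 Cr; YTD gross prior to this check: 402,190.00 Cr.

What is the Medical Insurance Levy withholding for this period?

0.00 Cr

Medical Insurance Levy: YTD 402,190.00 Cr ≥ cap 364,240.00 Cr → 0.00 Cr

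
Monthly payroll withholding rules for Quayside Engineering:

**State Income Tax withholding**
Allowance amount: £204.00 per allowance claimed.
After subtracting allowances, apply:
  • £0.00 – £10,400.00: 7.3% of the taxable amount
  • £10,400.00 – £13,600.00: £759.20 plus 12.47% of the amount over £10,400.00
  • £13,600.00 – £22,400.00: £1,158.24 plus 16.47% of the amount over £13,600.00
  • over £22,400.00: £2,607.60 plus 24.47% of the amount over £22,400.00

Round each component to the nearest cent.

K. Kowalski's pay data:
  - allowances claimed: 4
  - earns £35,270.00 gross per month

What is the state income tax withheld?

State Income Tax: taxable = £35,270.00 − 4×£204.00 = £34,454.00
  £2,607.60 + 24.47% × (£34,454.00 − £22,400.00) = £2,607.60 + 24.47% × £12,054.00 = £5,557.21

£5,557.21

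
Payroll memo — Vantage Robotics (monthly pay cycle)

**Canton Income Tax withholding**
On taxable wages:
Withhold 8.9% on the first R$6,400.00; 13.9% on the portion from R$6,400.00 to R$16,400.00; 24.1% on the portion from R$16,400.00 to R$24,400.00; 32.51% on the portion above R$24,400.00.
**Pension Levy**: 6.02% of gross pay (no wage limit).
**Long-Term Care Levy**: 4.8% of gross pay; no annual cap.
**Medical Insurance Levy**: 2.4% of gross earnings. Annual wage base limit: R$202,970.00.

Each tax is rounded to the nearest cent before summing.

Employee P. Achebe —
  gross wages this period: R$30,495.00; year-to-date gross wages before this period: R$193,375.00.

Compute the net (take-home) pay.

R$21,096.08

Canton Income Tax: taxable = R$30,495.00
  R$3,887.60 + 32.51% × (R$30,495.00 − R$24,400.00) = R$3,887.60 + 32.51% × R$6,095.00 = R$5,869.08
Pension Levy: 6.02% × R$30,495.00 = R$1,835.80
Long-Term Care Levy: 4.8% × R$30,495.00 = R$1,463.76
Medical Insurance Levy: cap R$202,970.00 − YTD R$193,375.00 = R$9,595.00 subject; 2.4% × R$9,595.00 = R$230.28
Total withheld: R$5,869.08 + R$1,835.80 + R$1,463.76 + R$230.28 = R$9,398.92
Net pay: R$30,495.00 − R$9,398.92 = R$21,096.08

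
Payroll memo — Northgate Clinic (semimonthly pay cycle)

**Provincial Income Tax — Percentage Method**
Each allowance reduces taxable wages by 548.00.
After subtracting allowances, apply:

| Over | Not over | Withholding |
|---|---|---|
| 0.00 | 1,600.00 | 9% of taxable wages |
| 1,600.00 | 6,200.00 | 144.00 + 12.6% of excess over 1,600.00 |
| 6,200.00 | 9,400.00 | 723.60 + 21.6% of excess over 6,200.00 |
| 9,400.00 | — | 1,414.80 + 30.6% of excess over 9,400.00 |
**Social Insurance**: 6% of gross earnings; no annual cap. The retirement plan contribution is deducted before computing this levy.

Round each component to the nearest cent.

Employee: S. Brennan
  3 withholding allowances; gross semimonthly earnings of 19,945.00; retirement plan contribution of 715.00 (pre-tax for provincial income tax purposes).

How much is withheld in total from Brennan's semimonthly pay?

Provincial Income Tax: taxable = 19,945.00 − 715.00 − 3×548.00 = 17,586.00
  1,414.80 + 30.6% × (17,586.00 − 9,400.00) = 1,414.80 + 30.6% × 8,186.00 = 3,919.72
Social Insurance: 6% × 19,230.00 = 1,153.80
Total: 3,919.72 + 1,153.80 = 5,073.52

5,073.52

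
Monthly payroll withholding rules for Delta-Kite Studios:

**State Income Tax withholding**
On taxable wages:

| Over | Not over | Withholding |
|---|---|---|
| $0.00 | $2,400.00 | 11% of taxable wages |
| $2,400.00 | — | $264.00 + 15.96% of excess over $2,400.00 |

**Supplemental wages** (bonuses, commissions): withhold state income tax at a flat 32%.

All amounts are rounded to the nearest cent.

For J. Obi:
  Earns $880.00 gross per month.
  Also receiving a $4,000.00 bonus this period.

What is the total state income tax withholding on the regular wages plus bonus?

State Income Tax: taxable = $880.00
  11% × $880.00 = $96.80
Supplemental (32% flat on bonus): 32% × $4,000.00 = $1,280.00
Total state income tax: $96.80 + $1,280.00 = $1,376.80

$1,376.80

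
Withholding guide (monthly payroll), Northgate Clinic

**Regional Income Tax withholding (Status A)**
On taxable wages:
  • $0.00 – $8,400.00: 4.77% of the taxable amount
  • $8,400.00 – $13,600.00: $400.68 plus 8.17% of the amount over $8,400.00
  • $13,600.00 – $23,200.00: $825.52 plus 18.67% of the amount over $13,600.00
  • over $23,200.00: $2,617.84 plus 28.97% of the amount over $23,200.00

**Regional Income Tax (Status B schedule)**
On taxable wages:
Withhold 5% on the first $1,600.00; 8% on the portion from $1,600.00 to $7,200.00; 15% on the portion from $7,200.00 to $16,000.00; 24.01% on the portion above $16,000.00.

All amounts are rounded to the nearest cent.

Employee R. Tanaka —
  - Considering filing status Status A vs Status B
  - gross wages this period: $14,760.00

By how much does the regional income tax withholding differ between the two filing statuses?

Regional Income Tax (Status A): taxable = $14,760.00
  $825.52 + 18.67% × ($14,760.00 − $13,600.00) = $825.52 + 18.67% × $1,160.00 = $1,042.09
Regional Income Tax (Status B): taxable = $14,760.00
  $528.00 + 15% × ($14,760.00 − $7,200.00) = $528.00 + 15% × $7,560.00 = $1,662.00
Difference: |$1,042.09 − $1,662.00| = $619.91 (higher under Status B)

$619.91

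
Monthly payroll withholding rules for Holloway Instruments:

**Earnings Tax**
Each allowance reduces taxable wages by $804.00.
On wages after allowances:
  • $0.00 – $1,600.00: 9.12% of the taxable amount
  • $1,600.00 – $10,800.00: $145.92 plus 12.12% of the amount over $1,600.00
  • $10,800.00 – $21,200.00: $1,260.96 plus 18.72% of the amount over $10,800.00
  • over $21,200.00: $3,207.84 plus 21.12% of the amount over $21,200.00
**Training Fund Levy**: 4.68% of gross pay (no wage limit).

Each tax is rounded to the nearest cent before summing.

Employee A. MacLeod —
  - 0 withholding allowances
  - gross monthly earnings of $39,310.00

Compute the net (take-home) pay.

Earnings Tax: taxable = $39,310.00
  $3,207.84 + 21.12% × ($39,310.00 − $21,200.00) = $3,207.84 + 21.12% × $18,110.00 = $7,032.67
Training Fund Levy: 4.68% × $39,310.00 = $1,839.71
Total withheld: $7,032.67 + $1,839.71 = $8,872.38
Net pay: $39,310.00 − $8,872.38 = $30,437.62

$30,437.62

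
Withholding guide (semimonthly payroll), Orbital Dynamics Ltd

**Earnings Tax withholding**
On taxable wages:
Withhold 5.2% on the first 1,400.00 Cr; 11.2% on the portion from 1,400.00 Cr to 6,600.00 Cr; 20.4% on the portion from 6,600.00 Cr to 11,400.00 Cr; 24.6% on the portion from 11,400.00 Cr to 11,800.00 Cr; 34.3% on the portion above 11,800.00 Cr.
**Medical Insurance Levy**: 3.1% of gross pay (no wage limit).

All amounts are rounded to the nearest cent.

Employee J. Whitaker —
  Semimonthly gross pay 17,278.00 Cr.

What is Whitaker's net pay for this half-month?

13,130.63 Cr

Earnings Tax: taxable = 17,278.00 Cr
  1,732.80 Cr + 34.3% × (17,278.00 Cr − 11,800.00 Cr) = 1,732.80 Cr + 34.3% × 5,478.00 Cr = 3,611.75 Cr
Medical Insurance Levy: 3.1% × 17,278.00 Cr = 535.62 Cr
Total withheld: 3,611.75 Cr + 535.62 Cr = 4,147.37 Cr
Net pay: 17,278.00 Cr − 4,147.37 Cr = 13,130.63 Cr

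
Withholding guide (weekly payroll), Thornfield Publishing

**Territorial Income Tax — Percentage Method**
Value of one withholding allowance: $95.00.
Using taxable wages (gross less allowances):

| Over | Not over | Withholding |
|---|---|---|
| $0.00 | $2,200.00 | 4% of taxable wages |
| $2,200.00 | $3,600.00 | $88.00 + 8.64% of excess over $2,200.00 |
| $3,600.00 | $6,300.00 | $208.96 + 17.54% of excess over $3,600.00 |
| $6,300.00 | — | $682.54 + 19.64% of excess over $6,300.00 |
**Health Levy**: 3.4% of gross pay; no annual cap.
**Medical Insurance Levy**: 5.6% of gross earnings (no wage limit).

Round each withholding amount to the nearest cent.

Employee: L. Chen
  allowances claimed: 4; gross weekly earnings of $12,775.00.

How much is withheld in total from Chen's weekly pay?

$3,029.35

Territorial Income Tax: taxable = $12,775.00 − 4×$95.00 = $12,395.00
  $682.54 + 19.64% × ($12,395.00 − $6,300.00) = $682.54 + 19.64% × $6,095.00 = $1,879.60
Health Levy: 3.4% × $12,775.00 = $434.35
Medical Insurance Levy: 5.6% × $12,775.00 = $715.40
Total: $1,879.60 + $434.35 + $715.40 = $3,029.35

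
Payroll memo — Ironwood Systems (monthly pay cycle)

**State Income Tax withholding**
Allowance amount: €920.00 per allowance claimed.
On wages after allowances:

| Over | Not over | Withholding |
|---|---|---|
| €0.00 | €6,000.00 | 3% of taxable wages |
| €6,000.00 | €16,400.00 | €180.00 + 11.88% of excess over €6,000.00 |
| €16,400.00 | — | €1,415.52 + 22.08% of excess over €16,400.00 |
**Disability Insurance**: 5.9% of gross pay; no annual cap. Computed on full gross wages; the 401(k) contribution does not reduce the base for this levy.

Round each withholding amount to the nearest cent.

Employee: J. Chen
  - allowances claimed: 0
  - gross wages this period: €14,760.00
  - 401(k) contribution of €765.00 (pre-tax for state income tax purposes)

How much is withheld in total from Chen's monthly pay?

€2,000.65

State Income Tax: taxable = €14,760.00 − €765.00 = €13,995.00
  €180.00 + 11.88% × (€13,995.00 − €6,000.00) = €180.00 + 11.88% × €7,995.00 = €1,129.81
Disability Insurance: 5.9% × €14,760.00 = €870.84
Total: €1,129.81 + €870.84 = €2,000.65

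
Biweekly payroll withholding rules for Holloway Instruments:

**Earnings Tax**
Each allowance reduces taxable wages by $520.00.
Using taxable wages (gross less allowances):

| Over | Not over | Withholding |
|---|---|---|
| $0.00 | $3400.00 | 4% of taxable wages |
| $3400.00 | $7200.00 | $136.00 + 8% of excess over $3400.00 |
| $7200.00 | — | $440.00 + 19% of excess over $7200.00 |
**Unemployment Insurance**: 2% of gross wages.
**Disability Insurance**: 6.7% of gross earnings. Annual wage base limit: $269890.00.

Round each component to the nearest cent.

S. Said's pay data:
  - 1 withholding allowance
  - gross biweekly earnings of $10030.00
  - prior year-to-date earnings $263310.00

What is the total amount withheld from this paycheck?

Earnings Tax: taxable = $10030.00 − 1×$520.00 = $9510.00
  $440.00 + 19% × ($9510.00 − $7200.00) = $440.00 + 19% × $2310.00 = $878.90
Unemployment Insurance: 2% × $10030.00 = $200.60
Disability Insurance: cap $269890.00 − YTD $263310.00 = $6580.00 subject; 6.7% × $6580.00 = $440.86
Total: $878.90 + $200.60 + $440.86 = $1520.36

$1520.36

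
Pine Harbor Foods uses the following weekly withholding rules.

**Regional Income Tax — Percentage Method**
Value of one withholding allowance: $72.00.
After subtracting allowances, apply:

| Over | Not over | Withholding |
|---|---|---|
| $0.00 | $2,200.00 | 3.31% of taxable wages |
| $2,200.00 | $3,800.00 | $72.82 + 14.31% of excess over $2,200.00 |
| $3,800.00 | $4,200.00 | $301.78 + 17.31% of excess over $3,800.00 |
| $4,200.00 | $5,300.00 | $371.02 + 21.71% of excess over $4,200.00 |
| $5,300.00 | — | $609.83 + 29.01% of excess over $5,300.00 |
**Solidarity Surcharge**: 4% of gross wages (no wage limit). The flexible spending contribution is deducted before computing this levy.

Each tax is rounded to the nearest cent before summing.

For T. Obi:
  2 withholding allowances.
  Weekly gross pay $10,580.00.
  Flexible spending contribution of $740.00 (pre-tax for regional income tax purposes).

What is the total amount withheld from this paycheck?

Regional Income Tax: taxable = $10,580.00 − $740.00 − 2×$72.00 = $9,696.00
  $609.83 + 29.01% × ($9,696.00 − $5,300.00) = $609.83 + 29.01% × $4,396.00 = $1,885.11
Solidarity Surcharge: 4% × $9,840.00 = $393.60
Total: $1,885.11 + $393.60 = $2,278.71

$2,278.71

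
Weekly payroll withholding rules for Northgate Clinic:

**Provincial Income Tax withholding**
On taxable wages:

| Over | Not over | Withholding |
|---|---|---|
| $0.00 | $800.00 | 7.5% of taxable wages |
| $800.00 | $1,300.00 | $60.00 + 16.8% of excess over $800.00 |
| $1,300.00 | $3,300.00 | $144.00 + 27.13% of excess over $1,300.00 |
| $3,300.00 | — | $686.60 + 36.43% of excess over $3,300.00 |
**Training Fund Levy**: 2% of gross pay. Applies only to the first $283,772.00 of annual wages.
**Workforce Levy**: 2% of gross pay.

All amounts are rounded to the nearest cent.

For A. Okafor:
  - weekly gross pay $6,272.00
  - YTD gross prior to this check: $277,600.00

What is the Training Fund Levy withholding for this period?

Training Fund Levy: cap $283,772.00 − YTD $277,600.00 = $6,172.00 subject; 2% × $6,172.00 = $123.44

$123.44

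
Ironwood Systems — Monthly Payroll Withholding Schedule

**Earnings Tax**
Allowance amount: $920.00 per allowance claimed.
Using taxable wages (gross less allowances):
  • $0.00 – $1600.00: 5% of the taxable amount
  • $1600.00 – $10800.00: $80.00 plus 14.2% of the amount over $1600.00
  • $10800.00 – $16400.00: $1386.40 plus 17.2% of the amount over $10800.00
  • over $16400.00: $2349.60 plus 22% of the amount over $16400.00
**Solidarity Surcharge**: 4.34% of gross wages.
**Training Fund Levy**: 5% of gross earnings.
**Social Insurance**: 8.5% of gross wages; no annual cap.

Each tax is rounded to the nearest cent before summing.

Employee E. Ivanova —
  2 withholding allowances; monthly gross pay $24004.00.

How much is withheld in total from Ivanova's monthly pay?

Earnings Tax: taxable = $24004.00 − 2×$920.00 = $22164.00
  $2349.60 + 22% × ($22164.00 − $16400.00) = $2349.60 + 22% × $5764.00 = $3617.68
Solidarity Surcharge: 4.34% × $24004.00 = $1041.77
Training Fund Levy: 5% × $24004.00 = $1200.20
Social Insurance: 8.5% × $24004.00 = $2040.34
Total: $3617.68 + $1041.77 + $1200.20 + $2040.34 = $7899.99

$7899.99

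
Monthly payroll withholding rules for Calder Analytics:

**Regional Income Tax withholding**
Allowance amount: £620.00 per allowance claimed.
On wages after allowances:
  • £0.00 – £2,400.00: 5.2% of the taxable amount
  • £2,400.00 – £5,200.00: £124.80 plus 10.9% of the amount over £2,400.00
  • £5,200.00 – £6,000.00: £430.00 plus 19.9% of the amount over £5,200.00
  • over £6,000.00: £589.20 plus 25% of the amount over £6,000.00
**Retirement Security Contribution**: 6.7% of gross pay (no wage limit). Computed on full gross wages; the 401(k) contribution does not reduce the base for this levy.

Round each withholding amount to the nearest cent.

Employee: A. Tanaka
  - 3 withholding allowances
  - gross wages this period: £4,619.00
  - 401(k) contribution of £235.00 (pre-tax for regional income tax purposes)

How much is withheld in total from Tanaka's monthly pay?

Regional Income Tax: taxable = £4,619.00 − £235.00 − 3×£620.00 = £2,524.00
  £124.80 + 10.9% × (£2,524.00 − £2,400.00) = £124.80 + 10.9% × £124.00 = £138.32
Retirement Security Contribution: 6.7% × £4,619.00 = £309.47
Total: £138.32 + £309.47 = £447.79

£447.79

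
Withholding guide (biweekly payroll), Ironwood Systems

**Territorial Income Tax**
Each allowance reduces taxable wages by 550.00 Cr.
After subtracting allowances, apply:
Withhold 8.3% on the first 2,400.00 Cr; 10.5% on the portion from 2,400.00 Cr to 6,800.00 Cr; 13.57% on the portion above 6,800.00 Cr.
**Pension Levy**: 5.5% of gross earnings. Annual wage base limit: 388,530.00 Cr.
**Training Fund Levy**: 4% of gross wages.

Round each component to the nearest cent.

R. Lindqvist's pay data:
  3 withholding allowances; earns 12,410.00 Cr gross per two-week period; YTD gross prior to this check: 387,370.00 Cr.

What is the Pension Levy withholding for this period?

Pension Levy: cap 388,530.00 Cr − YTD 387,370.00 Cr = 1,160.00 Cr subject; 5.5% × 1,160.00 Cr = 63.80 Cr

63.80 Cr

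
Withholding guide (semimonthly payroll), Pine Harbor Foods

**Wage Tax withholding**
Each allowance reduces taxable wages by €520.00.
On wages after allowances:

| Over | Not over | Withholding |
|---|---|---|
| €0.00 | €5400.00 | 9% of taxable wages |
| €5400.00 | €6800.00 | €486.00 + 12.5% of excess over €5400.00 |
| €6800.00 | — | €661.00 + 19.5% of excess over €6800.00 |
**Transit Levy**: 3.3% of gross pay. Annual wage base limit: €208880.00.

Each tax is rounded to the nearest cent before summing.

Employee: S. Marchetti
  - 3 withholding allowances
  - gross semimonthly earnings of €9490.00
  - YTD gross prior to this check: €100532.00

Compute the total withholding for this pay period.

Wage Tax: taxable = €9490.00 − 3×€520.00 = €7930.00
  €661.00 + 19.5% × (€7930.00 − €6800.00) = €661.00 + 19.5% × €1130.00 = €881.35
Transit Levy: 3.3% × €9490.00 = €313.17
Total: €881.35 + €313.17 = €1194.52

€1194.52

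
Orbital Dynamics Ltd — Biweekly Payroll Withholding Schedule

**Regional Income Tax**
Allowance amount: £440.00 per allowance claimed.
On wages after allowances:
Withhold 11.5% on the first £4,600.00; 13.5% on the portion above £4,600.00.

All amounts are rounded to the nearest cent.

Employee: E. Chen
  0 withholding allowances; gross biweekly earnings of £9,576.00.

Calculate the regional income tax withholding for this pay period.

Regional Income Tax: taxable = £9,576.00
  £529.00 + 13.5% × (£9,576.00 − £4,600.00) = £529.00 + 13.5% × £4,976.00 = £1,200.76

£1,200.76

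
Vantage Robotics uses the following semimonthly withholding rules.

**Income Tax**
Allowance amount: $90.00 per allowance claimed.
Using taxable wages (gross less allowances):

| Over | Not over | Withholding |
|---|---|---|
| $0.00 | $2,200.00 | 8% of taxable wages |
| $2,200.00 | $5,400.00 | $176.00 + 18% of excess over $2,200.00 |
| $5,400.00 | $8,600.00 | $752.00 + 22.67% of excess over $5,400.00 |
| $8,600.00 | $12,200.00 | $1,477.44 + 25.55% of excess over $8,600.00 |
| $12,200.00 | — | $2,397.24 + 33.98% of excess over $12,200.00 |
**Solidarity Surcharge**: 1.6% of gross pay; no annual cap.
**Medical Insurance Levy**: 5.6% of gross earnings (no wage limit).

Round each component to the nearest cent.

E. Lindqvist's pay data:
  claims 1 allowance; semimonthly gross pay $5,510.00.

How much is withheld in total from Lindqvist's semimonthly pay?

Income Tax: taxable = $5,510.00 − 1×$90.00 = $5,420.00
  $752.00 + 22.67% × ($5,420.00 − $5,400.00) = $752.00 + 22.67% × $20.00 = $756.53
Solidarity Surcharge: 1.6% × $5,510.00 = $88.16
Medical Insurance Levy: 5.6% × $5,510.00 = $308.56
Total: $756.53 + $88.16 + $308.56 = $1,153.25

$1,153.25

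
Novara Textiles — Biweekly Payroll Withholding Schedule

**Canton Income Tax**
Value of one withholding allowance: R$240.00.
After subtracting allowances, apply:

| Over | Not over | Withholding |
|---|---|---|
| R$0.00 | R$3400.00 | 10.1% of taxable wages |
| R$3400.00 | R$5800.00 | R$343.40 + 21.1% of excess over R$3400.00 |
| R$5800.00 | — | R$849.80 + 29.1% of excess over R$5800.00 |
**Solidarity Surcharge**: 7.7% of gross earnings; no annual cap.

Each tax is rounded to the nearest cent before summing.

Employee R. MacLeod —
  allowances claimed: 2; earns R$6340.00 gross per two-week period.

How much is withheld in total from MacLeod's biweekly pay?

R$1355.44

Canton Income Tax: taxable = R$6340.00 − 2×R$240.00 = R$5860.00
  R$849.80 + 29.1% × (R$5860.00 − R$5800.00) = R$849.80 + 29.1% × R$60.00 = R$867.26
Solidarity Surcharge: 7.7% × R$6340.00 = R$488.18
Total: R$867.26 + R$488.18 = R$1355.44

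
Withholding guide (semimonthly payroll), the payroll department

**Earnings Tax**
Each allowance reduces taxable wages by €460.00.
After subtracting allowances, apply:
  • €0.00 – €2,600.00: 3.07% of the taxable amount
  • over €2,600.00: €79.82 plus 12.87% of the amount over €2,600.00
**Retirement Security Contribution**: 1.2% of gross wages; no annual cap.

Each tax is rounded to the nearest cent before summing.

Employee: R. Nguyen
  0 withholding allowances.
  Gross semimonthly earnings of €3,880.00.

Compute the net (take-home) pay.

€3,588.88

Earnings Tax: taxable = €3,880.00
  €79.82 + 12.87% × (€3,880.00 − €2,600.00) = €79.82 + 12.87% × €1,280.00 = €244.56
Retirement Security Contribution: 1.2% × €3,880.00 = €46.56
Total withheld: €244.56 + €46.56 = €291.12
Net pay: €3,880.00 − €291.12 = €3,588.88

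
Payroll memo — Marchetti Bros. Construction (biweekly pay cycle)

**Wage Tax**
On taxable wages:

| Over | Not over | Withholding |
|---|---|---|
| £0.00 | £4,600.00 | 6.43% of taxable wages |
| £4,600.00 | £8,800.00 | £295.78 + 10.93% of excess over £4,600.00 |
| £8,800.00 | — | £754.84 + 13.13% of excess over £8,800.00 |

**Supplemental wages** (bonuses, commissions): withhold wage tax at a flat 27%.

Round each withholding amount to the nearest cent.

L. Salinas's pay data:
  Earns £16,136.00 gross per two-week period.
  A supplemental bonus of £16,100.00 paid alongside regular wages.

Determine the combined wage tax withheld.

Wage Tax: taxable = £16,136.00
  £754.84 + 13.13% × (£16,136.00 − £8,800.00) = £754.84 + 13.13% × £7,336.00 = £1,718.06
Supplemental (27% flat on bonus): 27% × £16,100.00 = £4,347.00
Total wage tax: £1,718.06 + £4,347.00 = £6,065.06

£6,065.06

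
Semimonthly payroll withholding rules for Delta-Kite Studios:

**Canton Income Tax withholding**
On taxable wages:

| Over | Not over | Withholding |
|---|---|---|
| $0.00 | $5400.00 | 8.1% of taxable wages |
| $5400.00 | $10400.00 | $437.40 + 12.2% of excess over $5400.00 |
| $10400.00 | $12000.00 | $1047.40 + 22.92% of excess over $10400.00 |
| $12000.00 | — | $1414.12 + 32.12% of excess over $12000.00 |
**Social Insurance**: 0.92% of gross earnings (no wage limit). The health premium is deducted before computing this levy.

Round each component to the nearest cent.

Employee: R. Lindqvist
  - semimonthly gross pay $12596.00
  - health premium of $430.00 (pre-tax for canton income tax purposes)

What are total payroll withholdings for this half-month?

$1579.37

Canton Income Tax: taxable = $12596.00 − $430.00 = $12166.00
  $1414.12 + 32.12% × ($12166.00 − $12000.00) = $1414.12 + 32.12% × $166.00 = $1467.44
Social Insurance: 0.92% × $12166.00 = $111.93
Total: $1467.44 + $111.93 = $1579.37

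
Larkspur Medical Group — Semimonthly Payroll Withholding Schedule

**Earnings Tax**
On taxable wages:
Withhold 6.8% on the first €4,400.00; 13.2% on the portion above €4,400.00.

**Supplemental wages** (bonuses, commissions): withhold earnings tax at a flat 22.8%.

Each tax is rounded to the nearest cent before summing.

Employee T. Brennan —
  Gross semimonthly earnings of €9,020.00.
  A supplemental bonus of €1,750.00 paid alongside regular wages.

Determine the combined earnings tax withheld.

€1,308.04

Earnings Tax: taxable = €9,020.00
  €299.20 + 13.2% × (€9,020.00 − €4,400.00) = €299.20 + 13.2% × €4,620.00 = €909.04
Supplemental (22.8% flat on bonus): 22.8% × €1,750.00 = €399.00
Total earnings tax: €909.04 + €399.00 = €1,308.04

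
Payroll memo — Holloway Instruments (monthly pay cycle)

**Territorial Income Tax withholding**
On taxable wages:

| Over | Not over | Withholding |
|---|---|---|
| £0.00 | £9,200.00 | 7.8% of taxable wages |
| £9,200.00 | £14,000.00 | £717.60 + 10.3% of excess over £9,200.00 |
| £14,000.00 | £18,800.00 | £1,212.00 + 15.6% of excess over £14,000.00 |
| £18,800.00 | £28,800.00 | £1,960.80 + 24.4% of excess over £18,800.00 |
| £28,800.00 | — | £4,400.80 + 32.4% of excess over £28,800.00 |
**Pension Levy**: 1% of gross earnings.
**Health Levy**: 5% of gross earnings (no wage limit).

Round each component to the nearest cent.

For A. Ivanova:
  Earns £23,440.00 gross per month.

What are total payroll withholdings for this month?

£4,499.36

Territorial Income Tax: taxable = £23,440.00
  £1,960.80 + 24.4% × (£23,440.00 − £18,800.00) = £1,960.80 + 24.4% × £4,640.00 = £3,092.96
Pension Levy: 1% × £23,440.00 = £234.40
Health Levy: 5% × £23,440.00 = £1,172.00
Total: £3,092.96 + £234.40 + £1,172.00 = £4,499.36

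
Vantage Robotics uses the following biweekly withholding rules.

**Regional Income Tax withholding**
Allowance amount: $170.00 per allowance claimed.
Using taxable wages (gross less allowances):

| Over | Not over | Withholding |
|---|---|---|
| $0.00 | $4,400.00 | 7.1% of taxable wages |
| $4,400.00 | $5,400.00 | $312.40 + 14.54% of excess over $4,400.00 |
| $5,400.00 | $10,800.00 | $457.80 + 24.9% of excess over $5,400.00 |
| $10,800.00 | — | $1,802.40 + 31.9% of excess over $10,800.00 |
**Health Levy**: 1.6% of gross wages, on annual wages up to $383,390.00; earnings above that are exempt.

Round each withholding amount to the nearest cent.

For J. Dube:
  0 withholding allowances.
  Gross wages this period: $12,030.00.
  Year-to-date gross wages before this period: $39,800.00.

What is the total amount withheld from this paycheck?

$2,387.25

Regional Income Tax: taxable = $12,030.00
  $1,802.40 + 31.9% × ($12,030.00 − $10,800.00) = $1,802.40 + 31.9% × $1,230.00 = $2,194.77
Health Levy: 1.6% × $12,030.00 = $192.48
Total: $2,194.77 + $192.48 = $2,387.25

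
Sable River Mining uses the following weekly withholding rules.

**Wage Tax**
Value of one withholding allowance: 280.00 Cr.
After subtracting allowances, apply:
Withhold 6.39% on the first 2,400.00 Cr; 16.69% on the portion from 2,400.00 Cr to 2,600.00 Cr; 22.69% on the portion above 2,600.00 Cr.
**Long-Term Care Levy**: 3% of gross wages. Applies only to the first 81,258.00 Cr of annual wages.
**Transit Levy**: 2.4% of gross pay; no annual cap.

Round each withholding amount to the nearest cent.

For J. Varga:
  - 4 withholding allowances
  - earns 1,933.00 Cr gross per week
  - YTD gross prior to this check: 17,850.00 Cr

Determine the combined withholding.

Wage Tax: taxable = 1,933.00 Cr − 4×280.00 Cr = 813.00 Cr
  6.39% × 813.00 Cr = 51.95 Cr
Long-Term Care Levy: 3% × 1,933.00 Cr = 57.99 Cr
Transit Levy: 2.4% × 1,933.00 Cr = 46.39 Cr
Total: 51.95 Cr + 57.99 Cr + 46.39 Cr = 156.33 Cr

156.33 Cr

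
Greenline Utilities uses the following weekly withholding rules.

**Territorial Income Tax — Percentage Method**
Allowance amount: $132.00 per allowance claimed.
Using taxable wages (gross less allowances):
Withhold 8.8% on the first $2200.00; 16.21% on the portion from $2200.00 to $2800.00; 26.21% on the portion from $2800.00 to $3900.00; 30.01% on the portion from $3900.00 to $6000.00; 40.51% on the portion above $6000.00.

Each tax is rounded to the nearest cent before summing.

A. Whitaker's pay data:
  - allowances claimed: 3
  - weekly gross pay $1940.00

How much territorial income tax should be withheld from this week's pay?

$135.87

Territorial Income Tax: taxable = $1940.00 − 3×$132.00 = $1544.00
  8.8% × $1544.00 = $135.87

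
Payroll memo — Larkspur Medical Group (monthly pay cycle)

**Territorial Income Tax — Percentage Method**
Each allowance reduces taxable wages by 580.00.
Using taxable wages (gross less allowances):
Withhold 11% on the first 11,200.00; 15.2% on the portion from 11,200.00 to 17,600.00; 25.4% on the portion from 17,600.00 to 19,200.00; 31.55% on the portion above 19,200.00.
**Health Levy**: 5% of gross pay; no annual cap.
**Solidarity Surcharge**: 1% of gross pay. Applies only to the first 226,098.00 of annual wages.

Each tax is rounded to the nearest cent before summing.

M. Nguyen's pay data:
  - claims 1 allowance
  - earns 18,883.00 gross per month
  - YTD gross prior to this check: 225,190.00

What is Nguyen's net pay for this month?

15,546.41

Territorial Income Tax: taxable = 18,883.00 − 1×580.00 = 18,303.00
  2,204.80 + 25.4% × (18,303.00 − 17,600.00) = 2,204.80 + 25.4% × 703.00 = 2,383.36
Health Levy: 5% × 18,883.00 = 944.15
Solidarity Surcharge: cap 226,098.00 − YTD 225,190.00 = 908.00 subject; 1% × 908.00 = 9.08
Total withheld: 2,383.36 + 944.15 + 9.08 = 3,336.59
Net pay: 18,883.00 − 3,336.59 = 15,546.41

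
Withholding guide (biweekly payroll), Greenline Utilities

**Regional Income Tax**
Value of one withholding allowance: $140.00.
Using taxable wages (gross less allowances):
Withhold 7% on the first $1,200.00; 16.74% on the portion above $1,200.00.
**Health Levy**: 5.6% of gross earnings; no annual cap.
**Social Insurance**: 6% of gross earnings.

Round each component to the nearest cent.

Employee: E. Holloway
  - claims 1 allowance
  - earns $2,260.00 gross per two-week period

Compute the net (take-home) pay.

Regional Income Tax: taxable = $2,260.00 − 1×$140.00 = $2,120.00
  $84.00 + 16.74% × ($2,120.00 − $1,200.00) = $84.00 + 16.74% × $920.00 = $238.01
Health Levy: 5.6% × $2,260.00 = $126.56
Social Insurance: 6% × $2,260.00 = $135.60
Total withheld: $238.01 + $126.56 + $135.60 = $500.17
Net pay: $2,260.00 − $500.17 = $1,759.83

$1,759.83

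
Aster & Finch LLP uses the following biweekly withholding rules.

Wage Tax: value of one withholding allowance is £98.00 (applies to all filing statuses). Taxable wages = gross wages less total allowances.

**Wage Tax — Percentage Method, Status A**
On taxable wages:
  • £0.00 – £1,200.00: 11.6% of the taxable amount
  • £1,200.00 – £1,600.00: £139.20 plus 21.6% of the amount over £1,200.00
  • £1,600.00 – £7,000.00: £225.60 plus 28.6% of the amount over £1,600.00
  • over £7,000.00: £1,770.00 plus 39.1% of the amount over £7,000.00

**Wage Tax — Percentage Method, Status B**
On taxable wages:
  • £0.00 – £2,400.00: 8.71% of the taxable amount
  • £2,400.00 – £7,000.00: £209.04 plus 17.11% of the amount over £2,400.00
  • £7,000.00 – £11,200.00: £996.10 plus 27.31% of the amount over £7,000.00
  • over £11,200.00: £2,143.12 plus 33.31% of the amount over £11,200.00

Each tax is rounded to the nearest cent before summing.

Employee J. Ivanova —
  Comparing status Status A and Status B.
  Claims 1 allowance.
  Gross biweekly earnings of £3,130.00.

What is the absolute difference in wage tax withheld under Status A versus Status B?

Wage Tax (Status A): taxable = £3,130.00 − 1×£98.00 = £3,032.00
  £225.60 + 28.6% × (£3,032.00 − £1,600.00) = £225.60 + 28.6% × £1,432.00 = £635.15
Wage Tax (Status B): taxable = £3,130.00 − 1×£98.00 = £3,032.00
  £209.04 + 17.11% × (£3,032.00 − £2,400.00) = £209.04 + 17.11% × £632.00 = £317.18
Difference: |£635.15 − £317.18| = £317.97 (higher under Status A)

£317.97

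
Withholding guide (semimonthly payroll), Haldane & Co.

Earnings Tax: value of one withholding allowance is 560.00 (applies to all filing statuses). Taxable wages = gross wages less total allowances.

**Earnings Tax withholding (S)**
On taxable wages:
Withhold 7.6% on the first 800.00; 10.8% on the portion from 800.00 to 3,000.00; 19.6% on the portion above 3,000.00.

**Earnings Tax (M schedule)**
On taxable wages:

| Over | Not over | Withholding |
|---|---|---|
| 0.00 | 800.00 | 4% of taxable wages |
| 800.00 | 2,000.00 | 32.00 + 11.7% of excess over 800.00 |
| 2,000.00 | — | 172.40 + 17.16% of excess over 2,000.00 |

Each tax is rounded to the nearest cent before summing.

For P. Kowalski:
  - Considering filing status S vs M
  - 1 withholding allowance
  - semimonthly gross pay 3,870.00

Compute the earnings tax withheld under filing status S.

Earnings Tax (S): taxable = 3,870.00 − 1×560.00 = 3,310.00
  298.40 + 19.6% × (3,310.00 − 3,000.00) = 298.40 + 19.6% × 310.00 = 359.16

359.16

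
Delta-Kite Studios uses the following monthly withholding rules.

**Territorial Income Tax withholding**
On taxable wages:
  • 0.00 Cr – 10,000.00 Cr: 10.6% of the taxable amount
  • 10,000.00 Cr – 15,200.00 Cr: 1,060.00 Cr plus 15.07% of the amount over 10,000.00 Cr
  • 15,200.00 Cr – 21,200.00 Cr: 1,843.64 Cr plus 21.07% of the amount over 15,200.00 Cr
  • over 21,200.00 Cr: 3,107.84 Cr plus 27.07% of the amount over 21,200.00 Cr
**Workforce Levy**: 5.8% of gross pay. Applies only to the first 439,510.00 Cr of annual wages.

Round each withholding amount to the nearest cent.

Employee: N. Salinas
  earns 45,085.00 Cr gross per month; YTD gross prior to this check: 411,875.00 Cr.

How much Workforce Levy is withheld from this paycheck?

1,602.83 Cr

Workforce Levy: cap 439,510.00 Cr − YTD 411,875.00 Cr = 27,635.00 Cr subject; 5.8% × 27,635.00 Cr = 1,602.83 Cr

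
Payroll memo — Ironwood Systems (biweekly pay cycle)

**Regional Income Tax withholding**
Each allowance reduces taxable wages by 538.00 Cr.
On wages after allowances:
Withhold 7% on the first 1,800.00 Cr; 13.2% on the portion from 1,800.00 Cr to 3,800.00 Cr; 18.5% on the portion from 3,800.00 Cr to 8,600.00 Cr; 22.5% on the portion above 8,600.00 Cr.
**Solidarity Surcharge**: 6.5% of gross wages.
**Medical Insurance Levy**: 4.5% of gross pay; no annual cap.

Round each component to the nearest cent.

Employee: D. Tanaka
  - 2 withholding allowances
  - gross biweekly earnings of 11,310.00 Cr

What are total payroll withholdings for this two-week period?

Regional Income Tax: taxable = 11,310.00 Cr − 2×538.00 Cr = 10,234.00 Cr
  1,278.00 Cr + 22.5% × (10,234.00 Cr − 8,600.00 Cr) = 1,278.00 Cr + 22.5% × 1,634.00 Cr = 1,645.65 Cr
Solidarity Surcharge: 6.5% × 11,310.00 Cr = 735.15 Cr
Medical Insurance Levy: 4.5% × 11,310.00 Cr = 508.95 Cr
Total: 1,645.65 Cr + 735.15 Cr + 508.95 Cr = 2,889.75 Cr

2,889.75 Cr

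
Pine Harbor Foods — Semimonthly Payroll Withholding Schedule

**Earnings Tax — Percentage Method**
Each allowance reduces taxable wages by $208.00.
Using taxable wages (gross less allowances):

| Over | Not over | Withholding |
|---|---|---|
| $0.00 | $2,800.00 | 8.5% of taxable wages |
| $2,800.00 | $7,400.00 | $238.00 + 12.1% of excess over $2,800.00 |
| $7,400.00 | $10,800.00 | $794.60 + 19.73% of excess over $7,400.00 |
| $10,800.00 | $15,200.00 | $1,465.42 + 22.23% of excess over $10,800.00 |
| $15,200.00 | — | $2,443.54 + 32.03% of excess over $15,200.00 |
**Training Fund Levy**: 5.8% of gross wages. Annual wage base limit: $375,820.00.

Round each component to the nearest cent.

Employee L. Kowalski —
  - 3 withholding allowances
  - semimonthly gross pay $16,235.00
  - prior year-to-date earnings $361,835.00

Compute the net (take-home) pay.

$12,848.69

Earnings Tax: taxable = $16,235.00 − 3×$208.00 = $15,611.00
  $2,443.54 + 32.03% × ($15,611.00 − $15,200.00) = $2,443.54 + 32.03% × $411.00 = $2,575.18
Training Fund Levy: cap $375,820.00 − YTD $361,835.00 = $13,985.00 subject; 5.8% × $13,985.00 = $811.13
Total withheld: $2,575.18 + $811.13 = $3,386.31
Net pay: $16,235.00 − $3,386.31 = $12,848.69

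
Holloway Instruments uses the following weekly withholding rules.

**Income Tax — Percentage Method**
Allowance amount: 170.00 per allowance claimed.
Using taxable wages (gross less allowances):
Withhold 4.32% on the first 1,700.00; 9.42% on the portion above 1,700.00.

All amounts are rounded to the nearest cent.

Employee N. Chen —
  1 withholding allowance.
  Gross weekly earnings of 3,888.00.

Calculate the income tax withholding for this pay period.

Income Tax: taxable = 3,888.00 − 1×170.00 = 3,718.00
  73.44 + 9.42% × (3,718.00 − 1,700.00) = 73.44 + 9.42% × 2,018.00 = 263.54

263.54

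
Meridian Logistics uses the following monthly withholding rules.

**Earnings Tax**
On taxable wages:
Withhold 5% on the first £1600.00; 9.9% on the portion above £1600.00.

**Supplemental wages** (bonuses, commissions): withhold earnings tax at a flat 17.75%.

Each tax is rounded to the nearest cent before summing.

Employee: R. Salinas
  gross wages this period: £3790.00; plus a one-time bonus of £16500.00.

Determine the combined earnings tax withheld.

Earnings Tax: taxable = £3790.00
  £80.00 + 9.9% × (£3790.00 − £1600.00) = £80.00 + 9.9% × £2190.00 = £296.81
Supplemental (17.75% flat on bonus): 17.75% × £16500.00 = £2928.75
Total earnings tax: £296.81 + £2928.75 = £3225.56

£3225.56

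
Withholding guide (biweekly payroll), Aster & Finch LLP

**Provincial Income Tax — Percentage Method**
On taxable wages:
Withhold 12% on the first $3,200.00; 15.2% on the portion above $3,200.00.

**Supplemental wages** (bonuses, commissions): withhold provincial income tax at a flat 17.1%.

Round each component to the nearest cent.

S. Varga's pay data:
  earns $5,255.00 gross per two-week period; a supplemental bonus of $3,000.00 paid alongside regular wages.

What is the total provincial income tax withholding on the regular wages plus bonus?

Provincial Income Tax: taxable = $5,255.00
  $384.00 + 15.2% × ($5,255.00 − $3,200.00) = $384.00 + 15.2% × $2,055.00 = $696.36
Supplemental (17.1% flat on bonus): 17.1% × $3,000.00 = $513.00
Total provincial income tax: $696.36 + $513.00 = $1,209.36

$1,209.36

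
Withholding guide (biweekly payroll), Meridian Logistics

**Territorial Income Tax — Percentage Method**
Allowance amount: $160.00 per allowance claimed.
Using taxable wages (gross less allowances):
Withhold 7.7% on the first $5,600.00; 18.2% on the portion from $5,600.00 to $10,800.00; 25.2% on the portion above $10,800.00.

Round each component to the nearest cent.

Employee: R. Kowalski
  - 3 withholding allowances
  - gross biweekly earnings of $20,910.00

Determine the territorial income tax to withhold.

Territorial Income Tax: taxable = $20,910.00 − 3×$160.00 = $20,430.00
  $1,377.60 + 25.2% × ($20,430.00 − $10,800.00) = $1,377.60 + 25.2% × $9,630.00 = $3,804.36

$3,804.36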